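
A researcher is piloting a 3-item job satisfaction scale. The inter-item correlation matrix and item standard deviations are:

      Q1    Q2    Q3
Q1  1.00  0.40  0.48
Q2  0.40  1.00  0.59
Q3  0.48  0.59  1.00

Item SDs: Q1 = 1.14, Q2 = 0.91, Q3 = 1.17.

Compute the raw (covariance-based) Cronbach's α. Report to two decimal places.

Σσ²ᵢ = 1.14² + 0.91² + 1.17² = 3.4966
Covariances σ_ij = r_ij · s_i · s_j:
  σ(Q1,Q2) = 0.40 × 1.14 × 0.91 = 0.4150
  σ(Q1,Q3) = 0.48 × 1.14 × 1.17 = 0.6402
  σ(Q2,Q3) = 0.59 × 0.91 × 1.17 = 0.6282
σ²_T = Σσ²ᵢ + 2·Σσ_ij = 3.4966 + 2 × 1.6834 = 6.8634
α = (3/2)·(1 − 3.4966/6.8634) = 0.74

Cronbach's α = 0.74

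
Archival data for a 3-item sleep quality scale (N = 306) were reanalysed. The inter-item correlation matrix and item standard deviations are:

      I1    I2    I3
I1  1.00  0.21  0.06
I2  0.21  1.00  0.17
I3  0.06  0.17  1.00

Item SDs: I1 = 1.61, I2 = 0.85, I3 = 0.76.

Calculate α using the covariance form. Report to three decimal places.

α = 0.292

Σσ²ᵢ = 1.61² + 0.85² + 0.76² = 3.8922
Covariances σ_ij = r_ij · s_i · s_j:
  σ(I1,I2) = 0.21 × 1.61 × 0.85 = 0.2874
  σ(I1,I3) = 0.06 × 1.61 × 0.76 = 0.0734
  σ(I2,I3) = 0.17 × 0.85 × 0.76 = 0.1098
σ²_T = Σσ²ᵢ + 2·Σσ_ij = 3.8922 + 2 × 0.4706 = 4.8334
α = (3/2)·(1 − 3.8922/4.8334) = 0.292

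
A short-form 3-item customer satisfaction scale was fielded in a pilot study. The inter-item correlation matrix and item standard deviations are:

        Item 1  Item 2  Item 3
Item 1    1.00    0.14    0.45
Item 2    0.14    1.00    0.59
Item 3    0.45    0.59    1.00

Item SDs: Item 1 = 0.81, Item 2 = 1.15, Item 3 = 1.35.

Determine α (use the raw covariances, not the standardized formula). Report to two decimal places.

Σσ²ᵢ = 0.81² + 1.15² + 1.35² = 3.8011
Covariances σ_ij = r_ij · s_i · s_j:
  σ(Item 1,Item 2) = 0.14 × 0.81 × 1.15 = 0.1304
  σ(Item 1,Item 3) = 0.45 × 0.81 × 1.35 = 0.4921
  σ(Item 2,Item 3) = 0.59 × 1.15 × 1.35 = 0.9160
σ²_T = Σσ²ᵢ + 2·Σσ_ij = 3.8011 + 2 × 1.5385 = 6.8781
α = (3/2)·(1 − 3.8011/6.8781) = 0.67

α = 0.67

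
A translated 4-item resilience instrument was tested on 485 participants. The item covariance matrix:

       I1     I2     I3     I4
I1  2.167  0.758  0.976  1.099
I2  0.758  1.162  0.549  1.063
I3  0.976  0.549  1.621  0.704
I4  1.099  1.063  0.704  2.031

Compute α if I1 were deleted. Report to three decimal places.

Remaining items: I2, I3, I4 (k = 3).
Σσᵢ² = 1.162 + 1.621 + 2.031 = 4.814
Var(T) = 4.814 + 2 × 2.316 = 9.446
α (item deleted) = (3/2)·(1 − 4.814/9.446) = 0.736

α = 0.736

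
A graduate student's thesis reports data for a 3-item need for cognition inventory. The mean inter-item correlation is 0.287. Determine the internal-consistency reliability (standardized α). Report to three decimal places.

Standardized α = k·r̄ / (1 + (k−1)·r̄) = 3 × 0.287 / (1 + 2 × 0.287)
  = 0.8610 / 1.5740 = 0.547

α = 0.547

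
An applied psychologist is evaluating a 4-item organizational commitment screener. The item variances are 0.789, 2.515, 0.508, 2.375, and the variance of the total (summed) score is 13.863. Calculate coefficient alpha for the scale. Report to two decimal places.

ΣVar(i) = 0.789 + 2.515 + 0.508 + 2.375 = 6.187
α = (k/(k−1))·(1 − ΣVar(i)/σ²_total) = (4/3)·(1 − 6.187/13.863) = 0.74

α = 0.74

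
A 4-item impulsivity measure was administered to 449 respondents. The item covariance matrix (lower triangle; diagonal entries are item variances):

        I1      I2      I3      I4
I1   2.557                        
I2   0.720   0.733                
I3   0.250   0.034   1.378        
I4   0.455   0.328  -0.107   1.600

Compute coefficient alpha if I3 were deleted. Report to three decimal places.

Remaining items: I1, I2, I4 (k = 3).
sum of item variances = 2.557 + 0.733 + 1.600 = 4.890
total variance = 4.890 + 2 × 1.503 = 7.896
α (item deleted) = (3/2)·(1 − 4.890/7.896) = 0.571

coefficient alpha = 0.571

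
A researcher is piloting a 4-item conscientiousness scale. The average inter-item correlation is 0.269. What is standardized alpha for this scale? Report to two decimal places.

Standardized α = k·r̄ / (1 + (k−1)·r̄) = 4 × 0.269 / (1 + 3 × 0.269)
  = 1.0760 / 1.8070 = 0.60

standardized alpha = 0.60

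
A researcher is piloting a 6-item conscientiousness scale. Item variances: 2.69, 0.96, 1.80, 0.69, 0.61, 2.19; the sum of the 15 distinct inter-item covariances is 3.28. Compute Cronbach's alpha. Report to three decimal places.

sum of item variances = 2.69 + 0.96 + 1.80 + 0.69 + 0.61 + 2.19 = 8.94
Sum of distinct covariances = 3.28
Var(T) = sum of item variances + 2·Σcov = 8.94 + 2 × 3.28 = 15.50
α = (6/5)·(1 − 8.94/15.50) = 0.508

α = 0.508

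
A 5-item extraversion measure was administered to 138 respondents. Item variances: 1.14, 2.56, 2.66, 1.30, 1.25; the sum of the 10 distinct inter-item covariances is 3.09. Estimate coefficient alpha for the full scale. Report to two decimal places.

Σσ²ᵢ = 1.14 + 2.56 + 2.66 + 1.30 + 1.25 = 8.91
Sum of distinct covariances = 3.09
total variance = Σσ²ᵢ + 2·Σcov = 8.91 + 2 × 3.09 = 15.09
α = (5/4)·(1 − 8.91/15.09) = 0.51

coefficient alpha = 0.51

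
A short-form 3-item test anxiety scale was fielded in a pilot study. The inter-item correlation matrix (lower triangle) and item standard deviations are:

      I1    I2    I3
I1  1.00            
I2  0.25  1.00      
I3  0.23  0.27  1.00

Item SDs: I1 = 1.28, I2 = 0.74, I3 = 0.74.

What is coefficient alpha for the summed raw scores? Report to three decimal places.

α = 0.459

Σσ²ᵢ = 1.28² + 0.74² + 0.74² = 2.7336
Covariances σ_ij = r_ij · s_i · s_j:
  σ(I1,I2) = 0.25 × 1.28 × 0.74 = 0.2368
  σ(I1,I3) = 0.23 × 1.28 × 0.74 = 0.2179
  σ(I2,I3) = 0.27 × 0.74 × 0.74 = 0.1479
σ²_T = Σσ²ᵢ + 2·Σσ_ij = 2.7336 + 2 × 0.6026 = 3.9388
α = (3/2)·(1 − 2.7336/3.9388) = 0.459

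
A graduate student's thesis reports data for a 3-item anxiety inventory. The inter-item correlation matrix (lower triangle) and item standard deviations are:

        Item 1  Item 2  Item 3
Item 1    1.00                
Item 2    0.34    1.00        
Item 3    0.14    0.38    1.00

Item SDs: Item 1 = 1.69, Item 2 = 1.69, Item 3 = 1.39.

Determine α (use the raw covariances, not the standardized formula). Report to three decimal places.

α = 0.547

Σσ²ᵢ = 1.69² + 1.69² + 1.39² = 7.6443
Covariances σ_ij = r_ij · s_i · s_j:
  σ(Item 1,Item 2) = 0.34 × 1.69 × 1.69 = 0.9711
  σ(Item 1,Item 3) = 0.14 × 1.69 × 1.39 = 0.3289
  σ(Item 2,Item 3) = 0.38 × 1.69 × 1.39 = 0.8927
σ²_T = Σσ²ᵢ + 2·Σσ_ij = 7.6443 + 2 × 2.1927 = 12.0297
α = (3/2)·(1 − 7.6443/12.0297) = 0.547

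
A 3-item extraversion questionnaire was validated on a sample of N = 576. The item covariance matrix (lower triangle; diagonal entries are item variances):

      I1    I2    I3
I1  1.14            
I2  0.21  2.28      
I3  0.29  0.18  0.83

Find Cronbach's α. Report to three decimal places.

Σσ²ᵢ = 1.14 + 2.28 + 0.83 = 4.25
Sum of the distinct covariances = 0.68
Var(T) = 4.25 + 2 × 0.68 = 5.61
α = (k/(k−1))·(1 − Σσ²ᵢ/Var(T)) = (3/2)·(1 − 4.25/5.61) = 0.364

α = 0.364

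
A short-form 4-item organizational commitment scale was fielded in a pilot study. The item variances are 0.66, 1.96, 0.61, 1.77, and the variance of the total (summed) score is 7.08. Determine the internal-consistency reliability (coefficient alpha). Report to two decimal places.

Σσ²ᵢ = 0.66 + 1.96 + 0.61 + 1.77 = 5.00
α = (k/(k−1))·(1 − Σσ²ᵢ/total variance) = (4/3)·(1 − 5.00/7.08) = 0.39

α = 0.39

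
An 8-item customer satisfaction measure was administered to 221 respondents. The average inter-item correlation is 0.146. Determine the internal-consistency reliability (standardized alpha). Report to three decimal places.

Standardized α = k·r̄ / (1 + (k−1)·r̄) = 8 × 0.146 / (1 + 7 × 0.146)
  = 1.1680 / 2.0220 = 0.578

standardized alpha = 0.578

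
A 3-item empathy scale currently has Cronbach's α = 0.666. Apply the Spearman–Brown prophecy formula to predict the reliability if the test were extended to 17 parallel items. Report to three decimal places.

Length factor m = 17/3 = 5.6667
α' = m·α / (1 + (m−1)·α)
   = 17/3 × 0.666 / (1 + (17/3 − 1) × 0.666)
   = 3.7740 / 4.1080 = 0.919

predicted reliability = 0.919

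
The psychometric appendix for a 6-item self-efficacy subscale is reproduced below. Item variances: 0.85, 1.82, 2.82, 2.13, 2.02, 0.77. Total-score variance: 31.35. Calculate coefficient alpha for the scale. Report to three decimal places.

α = 0.802

sum of item variances = 0.85 + 1.82 + 2.82 + 2.13 + 2.02 + 0.77 = 10.41
α = (k/(k−1))·(1 − sum of item variances/total variance) = (6/5)·(1 − 10.41/31.35) = 0.802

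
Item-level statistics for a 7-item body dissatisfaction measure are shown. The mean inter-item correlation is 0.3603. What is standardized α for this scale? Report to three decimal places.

Standardized α = k·r̄ / (1 + (k−1)·r̄) = 7 × 0.3603 / (1 + 6 × 0.3603)
  = 2.5221 / 3.1618 = 0.798

standardized α = 0.798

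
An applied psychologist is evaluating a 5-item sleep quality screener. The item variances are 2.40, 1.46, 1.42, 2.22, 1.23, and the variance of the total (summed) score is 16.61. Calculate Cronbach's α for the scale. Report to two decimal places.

α = 0.59

Σσ²ᵢ = 2.40 + 1.46 + 1.42 + 2.22 + 1.23 = 8.73
α = (k/(k−1))·(1 − Σσ²ᵢ/total variance) = (5/4)·(1 − 8.73/16.61) = 0.59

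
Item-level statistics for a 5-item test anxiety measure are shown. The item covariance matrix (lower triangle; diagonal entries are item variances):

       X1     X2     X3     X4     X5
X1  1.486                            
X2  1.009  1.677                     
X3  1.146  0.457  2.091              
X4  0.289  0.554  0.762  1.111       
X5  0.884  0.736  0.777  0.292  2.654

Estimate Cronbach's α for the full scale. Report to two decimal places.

α = 0.76

ΣVar(i) = 1.486 + 1.677 + 2.091 + 1.111 + 2.654 = 9.019
Σ_{i<j} σ_ij = 6.906
total variance = 9.019 + 2 × 6.906 = 22.831
α = (k/(k−1))·(1 − ΣVar(i)/total variance) = (5/4)·(1 − 9.019/22.831) = 0.76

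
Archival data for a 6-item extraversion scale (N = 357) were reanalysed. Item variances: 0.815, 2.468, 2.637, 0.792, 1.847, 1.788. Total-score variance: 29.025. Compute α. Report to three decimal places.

α = 0.772

Σσᵢ² = 0.815 + 2.468 + 2.637 + 0.792 + 1.847 + 1.788 = 10.347
α = (k/(k−1))·(1 − Σσᵢ²/σ²_T) = (6/5)·(1 − 10.347/29.025) = 0.772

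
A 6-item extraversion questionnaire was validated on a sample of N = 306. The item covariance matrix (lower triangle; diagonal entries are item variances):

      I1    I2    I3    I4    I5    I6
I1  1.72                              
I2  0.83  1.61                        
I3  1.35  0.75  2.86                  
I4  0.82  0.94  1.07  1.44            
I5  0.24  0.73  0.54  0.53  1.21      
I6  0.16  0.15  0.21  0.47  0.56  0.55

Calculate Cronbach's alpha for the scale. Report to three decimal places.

sum of item variances = 1.72 + 1.61 + 2.86 + 1.44 + 1.21 + 0.55 = 9.39
Σ_{i<j} σ_ij = 9.35
σ²_total = 9.39 + 2 × 9.35 = 28.09
α = (k/(k−1))·(1 − sum of item variances/σ²_total) = (6/5)·(1 − 9.39/28.09) = 0.799

Cronbach's alpha = 0.799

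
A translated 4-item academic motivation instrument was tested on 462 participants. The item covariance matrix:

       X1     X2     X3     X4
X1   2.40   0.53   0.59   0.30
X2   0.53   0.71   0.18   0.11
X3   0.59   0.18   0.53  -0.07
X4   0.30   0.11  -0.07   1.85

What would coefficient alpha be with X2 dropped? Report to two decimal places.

Remaining items: X1, X3, X4 (k = 3).
Σσᵢ² = 2.40 + 0.53 + 1.85 = 4.78
Var(T) = 4.78 + 2 × 0.82 = 6.42
α (item deleted) = (3/2)·(1 − 4.78/6.42) = 0.38

coefficient alpha = 0.38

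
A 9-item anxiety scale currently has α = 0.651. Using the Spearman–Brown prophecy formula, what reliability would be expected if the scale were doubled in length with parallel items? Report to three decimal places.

predicted reliability = 0.789

Length factor m = 2
α' = m·α / (1 + (m−1)·α)
   = 2 × 0.651 / (1 + (2 − 1) × 0.651)
   = 1.3020 / 1.6510 = 0.789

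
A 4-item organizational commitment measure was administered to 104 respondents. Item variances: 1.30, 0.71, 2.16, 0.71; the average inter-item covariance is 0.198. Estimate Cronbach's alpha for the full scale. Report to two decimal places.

sum of item variances = 1.30 + 0.71 + 2.16 + 0.71 = 4.88
Sum of the 6 distinct covariances = 6 × 0.198 = 1.188
σ²_T = sum of item variances + 2·Σcov = 4.88 + 2 × 1.188 = 7.256
α = (4/3)·(1 − 4.88/7.256) = 0.44

α = 0.44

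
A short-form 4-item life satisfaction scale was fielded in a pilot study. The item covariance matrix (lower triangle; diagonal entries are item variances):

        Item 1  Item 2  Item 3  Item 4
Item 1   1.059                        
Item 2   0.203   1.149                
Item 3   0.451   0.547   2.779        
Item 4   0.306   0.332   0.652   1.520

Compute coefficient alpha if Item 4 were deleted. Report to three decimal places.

Remaining items: Item 1, Item 2, Item 3 (k = 3).
Σσᵢ² = 1.059 + 1.149 + 2.779 = 4.987
Var(T) = 4.987 + 2 × 1.201 = 7.389
α (item deleted) = (3/2)·(1 − 4.987/7.389) = 0.488

coefficient alpha = 0.488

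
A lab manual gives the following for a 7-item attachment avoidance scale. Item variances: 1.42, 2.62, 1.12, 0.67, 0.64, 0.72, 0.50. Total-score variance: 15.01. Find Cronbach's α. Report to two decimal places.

Σσᵢ² = 1.42 + 2.62 + 1.12 + 0.67 + 0.64 + 0.72 + 0.50 = 7.69
α = (k/(k−1))·(1 − Σσᵢ²/σ²_total) = (7/6)·(1 − 7.69/15.01) = 0.57

α = 0.57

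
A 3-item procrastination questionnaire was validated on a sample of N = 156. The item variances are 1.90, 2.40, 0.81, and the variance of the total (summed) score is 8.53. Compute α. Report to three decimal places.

ΣVar(i) = 1.90 + 2.40 + 0.81 = 5.11
α = (k/(k−1))·(1 − ΣVar(i)/σ²_T) = (3/2)·(1 − 5.11/8.53) = 0.601

α = 0.601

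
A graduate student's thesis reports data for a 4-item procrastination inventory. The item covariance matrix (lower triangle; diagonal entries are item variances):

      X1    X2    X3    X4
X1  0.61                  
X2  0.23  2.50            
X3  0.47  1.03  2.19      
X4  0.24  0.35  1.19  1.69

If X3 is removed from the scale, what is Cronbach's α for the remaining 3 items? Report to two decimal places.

Cronbach's α = 0.38

Remaining items: X1, X2, X4 (k = 3).
ΣVar(i) = 0.61 + 2.50 + 1.69 = 4.80
total variance = 4.80 + 2 × 0.82 = 6.44
α (item deleted) = (3/2)·(1 − 4.80/6.44) = 0.38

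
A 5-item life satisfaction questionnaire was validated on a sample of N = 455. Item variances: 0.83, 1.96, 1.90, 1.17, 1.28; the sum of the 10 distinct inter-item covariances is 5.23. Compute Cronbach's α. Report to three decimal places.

Σσ²ᵢ = 0.83 + 1.96 + 1.90 + 1.17 + 1.28 = 7.14
Sum of distinct covariances = 5.23
Var(T) = Σσ²ᵢ + 2·Σcov = 7.14 + 2 × 5.23 = 17.60
α = (5/4)·(1 − 7.14/17.60) = 0.743

Cronbach's α = 0.743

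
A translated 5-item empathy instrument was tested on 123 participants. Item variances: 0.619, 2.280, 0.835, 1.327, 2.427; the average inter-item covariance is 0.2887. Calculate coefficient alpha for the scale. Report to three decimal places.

coefficient alpha = 0.544

ΣVar(i) = 0.619 + 2.280 + 0.835 + 1.327 + 2.427 = 7.488
Sum of the 10 distinct covariances = 10 × 0.2887 = 2.8870
total variance = ΣVar(i) + 2·Σcov = 7.488 + 2 × 2.8870 = 13.2620
α = (5/4)·(1 − 7.488/13.2620) = 0.544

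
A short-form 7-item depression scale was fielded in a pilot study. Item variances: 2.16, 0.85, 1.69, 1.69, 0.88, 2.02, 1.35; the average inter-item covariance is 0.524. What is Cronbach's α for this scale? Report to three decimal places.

Cronbach's α = 0.786

Σσ²ᵢ = 2.16 + 0.85 + 1.69 + 1.69 + 0.88 + 2.02 + 1.35 = 10.64
Sum of the 21 distinct covariances = 21 × 0.524 = 11.004
σ²_T = Σσ²ᵢ + 2·Σcov = 10.64 + 2 × 11.004 = 32.648
α = (7/6)·(1 − 10.64/32.648) = 0.786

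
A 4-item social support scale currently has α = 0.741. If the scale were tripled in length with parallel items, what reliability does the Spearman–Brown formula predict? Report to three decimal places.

Length factor m = 3
α' = m·α / (1 + (m−1)·α)
   = 3 × 0.741 / (1 + (3 − 1) × 0.741)
   = 2.2230 / 2.4820 = 0.896

predicted reliability = 0.896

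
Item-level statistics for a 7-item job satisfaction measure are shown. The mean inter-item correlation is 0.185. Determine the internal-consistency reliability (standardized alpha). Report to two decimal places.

Standardized α = k·r̄ / (1 + (k−1)·r̄) = 7 × 0.185 / (1 + 6 × 0.185)
  = 1.2950 / 2.1100 = 0.61

standardized alpha = 0.61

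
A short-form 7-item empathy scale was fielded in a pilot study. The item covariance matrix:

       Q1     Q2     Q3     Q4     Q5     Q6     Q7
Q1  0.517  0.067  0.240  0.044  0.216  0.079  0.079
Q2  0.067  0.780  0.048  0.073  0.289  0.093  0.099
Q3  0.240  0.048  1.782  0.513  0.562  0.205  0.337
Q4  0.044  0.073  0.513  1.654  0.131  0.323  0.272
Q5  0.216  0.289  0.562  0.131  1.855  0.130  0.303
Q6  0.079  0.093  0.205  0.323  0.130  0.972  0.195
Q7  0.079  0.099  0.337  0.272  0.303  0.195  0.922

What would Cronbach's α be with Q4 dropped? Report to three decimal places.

Remaining items: Q1, Q2, Q3, Q5, Q6, Q7 (k = 6).
ΣVar(i) = 0.517 + 0.780 + 1.782 + 1.855 + 0.972 + 0.922 = 6.828
Var(T) = 6.828 + 2 × 2.942 = 12.712
α (item deleted) = (6/5)·(1 − 6.828/12.712) = 0.555

Cronbach's α = 0.555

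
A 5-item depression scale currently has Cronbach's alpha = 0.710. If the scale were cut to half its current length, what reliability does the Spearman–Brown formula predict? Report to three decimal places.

Length factor m = 1/2
α' = m·α / (1 − (1−m)·α)
   = 1/2 × 0.710 / (1 − (1 − 1/2) × 0.710)
   = 0.3550 / 0.6450 = 0.550

predicted reliability = 0.550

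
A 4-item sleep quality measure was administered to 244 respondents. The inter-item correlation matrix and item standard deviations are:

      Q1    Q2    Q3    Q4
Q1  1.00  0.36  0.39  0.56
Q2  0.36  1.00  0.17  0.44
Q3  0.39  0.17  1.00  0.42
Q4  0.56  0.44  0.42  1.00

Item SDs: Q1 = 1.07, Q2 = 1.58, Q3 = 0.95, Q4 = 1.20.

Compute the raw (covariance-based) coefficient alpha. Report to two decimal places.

Σσ²ᵢ = 1.07² + 1.58² + 0.95² + 1.20² = 5.9838
Covariances σ_ij = r_ij · s_i · s_j:
  σ(Q1,Q2) = 0.36 × 1.07 × 1.58 = 0.6086
  σ(Q1,Q3) = 0.39 × 1.07 × 0.95 = 0.3964
  σ(Q1,Q4) = 0.56 × 1.07 × 1.20 = 0.7190
  σ(Q2,Q3) = 0.17 × 1.58 × 0.95 = 0.2552
  σ(Q2,Q4) = 0.44 × 1.58 × 1.20 = 0.8342
  σ(Q3,Q4) = 0.42 × 0.95 × 1.20 = 0.4788
σ²_T = Σσ²ᵢ + 2·Σσ_ij = 5.9838 + 2 × 3.2922 = 12.5682
α = (4/3)·(1 − 5.9838/12.5682) = 0.70

α = 0.70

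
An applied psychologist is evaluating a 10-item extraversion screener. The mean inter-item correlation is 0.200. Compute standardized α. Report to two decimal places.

α = 0.71

Standardized α = k·r̄ / (1 + (k−1)·r̄) = 10 × 0.200 / (1 + 9 × 0.200)
  = 2.0000 / 2.8000 = 0.71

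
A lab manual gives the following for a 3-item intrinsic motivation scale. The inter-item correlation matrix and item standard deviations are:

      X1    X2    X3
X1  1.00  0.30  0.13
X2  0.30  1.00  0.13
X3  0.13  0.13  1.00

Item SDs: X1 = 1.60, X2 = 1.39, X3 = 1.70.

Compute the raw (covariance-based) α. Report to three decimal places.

α = 0.397

Σσ²ᵢ = 1.60² + 1.39² + 1.70² = 7.3821
Covariances σ_ij = r_ij · s_i · s_j:
  σ(X1,X2) = 0.30 × 1.60 × 1.39 = 0.6672
  σ(X1,X3) = 0.13 × 1.60 × 1.70 = 0.3536
  σ(X2,X3) = 0.13 × 1.39 × 1.70 = 0.3072
σ²_T = Σσ²ᵢ + 2·Σσ_ij = 7.3821 + 2 × 1.3280 = 10.0381
α = (3/2)·(1 − 7.3821/10.0381) = 0.397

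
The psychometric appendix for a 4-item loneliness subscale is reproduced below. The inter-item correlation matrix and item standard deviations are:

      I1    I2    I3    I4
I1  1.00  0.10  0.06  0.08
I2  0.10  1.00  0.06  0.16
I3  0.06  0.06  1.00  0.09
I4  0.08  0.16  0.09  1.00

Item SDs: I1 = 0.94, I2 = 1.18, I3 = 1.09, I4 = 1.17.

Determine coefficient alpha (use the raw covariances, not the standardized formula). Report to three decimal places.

α = 0.291

Σσ²ᵢ = 0.94² + 1.18² + 1.09² + 1.17² = 4.8330
Covariances σ_ij = r_ij · s_i · s_j:
  σ(I1,I2) = 0.10 × 0.94 × 1.18 = 0.1109
  σ(I1,I3) = 0.06 × 0.94 × 1.09 = 0.0615
  σ(I1,I4) = 0.08 × 0.94 × 1.17 = 0.0880
  σ(I2,I3) = 0.06 × 1.18 × 1.09 = 0.0772
  σ(I2,I4) = 0.16 × 1.18 × 1.17 = 0.2209
  σ(I3,I4) = 0.09 × 1.09 × 1.17 = 0.1148
σ²_T = Σσ²ᵢ + 2·Σσ_ij = 4.8330 + 2 × 0.6733 = 6.1796
α = (4/3)·(1 − 4.8330/6.1796) = 0.291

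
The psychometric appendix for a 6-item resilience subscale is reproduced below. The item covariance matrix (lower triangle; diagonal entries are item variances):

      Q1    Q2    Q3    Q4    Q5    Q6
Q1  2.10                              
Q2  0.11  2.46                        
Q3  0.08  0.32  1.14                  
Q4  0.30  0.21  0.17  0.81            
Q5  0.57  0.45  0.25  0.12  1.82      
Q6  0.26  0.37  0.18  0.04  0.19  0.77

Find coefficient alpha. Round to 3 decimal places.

α = 0.532

Σσᵢ² = 2.10 + 2.46 + 1.14 + 0.81 + 1.82 + 0.77 = 9.10
Sum of off-diagonal covariances = 3.62
σ²_total = 9.10 + 2 × 3.62 = 16.34
α = (k/(k−1))·(1 − Σσᵢ²/σ²_total) = (6/5)·(1 − 9.10/16.34) = 0.532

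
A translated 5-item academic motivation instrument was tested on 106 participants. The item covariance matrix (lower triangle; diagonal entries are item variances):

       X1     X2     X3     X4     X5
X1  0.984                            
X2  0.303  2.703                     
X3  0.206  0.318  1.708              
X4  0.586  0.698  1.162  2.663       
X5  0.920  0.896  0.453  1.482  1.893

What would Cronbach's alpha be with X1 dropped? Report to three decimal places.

Remaining items: X2, X3, X4, X5 (k = 4).
sum of item variances = 2.703 + 1.708 + 2.663 + 1.893 = 8.967
Var(T) = 8.967 + 2 × 5.009 = 18.985
α (item deleted) = (4/3)·(1 − 8.967/18.985) = 0.704

Cronbach's alpha = 0.704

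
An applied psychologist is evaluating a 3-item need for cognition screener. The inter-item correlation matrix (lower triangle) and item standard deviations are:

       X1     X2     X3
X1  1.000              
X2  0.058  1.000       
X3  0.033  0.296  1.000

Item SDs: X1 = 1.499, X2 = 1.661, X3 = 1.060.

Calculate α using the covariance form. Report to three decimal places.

Σσ²ᵢ = 1.499² + 1.661² + 1.060² = 6.1295
Covariances σ_ij = r_ij · s_i · s_j:
  σ(X1,X2) = 0.058 × 1.499 × 1.661 = 0.1444
  σ(X1,X3) = 0.033 × 1.499 × 1.060 = 0.0524
  σ(X2,X3) = 0.296 × 1.661 × 1.060 = 0.5212
σ²_T = Σσ²ᵢ + 2·Σσ_ij = 6.1295 + 2 × 0.7180 = 7.5655
α = (3/2)·(1 − 6.1295/7.5655) = 0.285

α = 0.285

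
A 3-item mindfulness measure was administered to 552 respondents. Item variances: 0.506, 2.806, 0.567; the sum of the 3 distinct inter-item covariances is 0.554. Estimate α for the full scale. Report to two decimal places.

α = 0.33

ΣVar(i) = 0.506 + 2.806 + 0.567 = 3.879
Sum of distinct covariances = 0.554
σ²_total = ΣVar(i) + 2·Σcov = 3.879 + 2 × 0.554 = 4.987
α = (3/2)·(1 − 3.879/4.987) = 0.33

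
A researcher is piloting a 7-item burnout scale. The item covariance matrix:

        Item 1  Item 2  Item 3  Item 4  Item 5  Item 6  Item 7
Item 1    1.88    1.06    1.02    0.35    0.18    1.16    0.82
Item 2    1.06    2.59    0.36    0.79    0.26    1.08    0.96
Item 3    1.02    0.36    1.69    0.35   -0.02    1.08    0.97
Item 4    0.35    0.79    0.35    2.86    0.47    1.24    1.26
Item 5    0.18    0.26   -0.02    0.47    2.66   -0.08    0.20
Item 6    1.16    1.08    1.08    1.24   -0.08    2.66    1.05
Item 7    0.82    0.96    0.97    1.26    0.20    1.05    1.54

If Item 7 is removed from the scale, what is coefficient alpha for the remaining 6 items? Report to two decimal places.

Remaining items: Item 1, Item 2, Item 3, Item 4, Item 5, Item 6 (k = 6).
ΣVar(i) = 1.88 + 2.59 + 1.69 + 2.86 + 2.66 + 2.66 = 14.34
σ²_T = 14.34 + 2 × 9.30 = 32.94
α (item deleted) = (6/5)·(1 − 14.34/32.94) = 0.68

α = 0.68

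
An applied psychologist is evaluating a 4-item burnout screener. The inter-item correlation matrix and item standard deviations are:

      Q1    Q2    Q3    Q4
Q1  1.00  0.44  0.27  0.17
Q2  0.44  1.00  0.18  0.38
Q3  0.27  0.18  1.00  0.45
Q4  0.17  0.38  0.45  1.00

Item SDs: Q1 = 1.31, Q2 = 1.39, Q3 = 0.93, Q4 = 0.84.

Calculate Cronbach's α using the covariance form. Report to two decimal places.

Σσ²ᵢ = 1.31² + 1.39² + 0.93² + 0.84² = 5.2187
Covariances σ_ij = r_ij · s_i · s_j:
  σ(Q1,Q2) = 0.44 × 1.31 × 1.39 = 0.8012
  σ(Q1,Q3) = 0.27 × 1.31 × 0.93 = 0.3289
  σ(Q1,Q4) = 0.17 × 1.31 × 0.84 = 0.1871
  σ(Q2,Q3) = 0.18 × 1.39 × 0.93 = 0.2327
  σ(Q2,Q4) = 0.38 × 1.39 × 0.84 = 0.4437
  σ(Q3,Q4) = 0.45 × 0.93 × 0.84 = 0.3515
σ²_T = Σσ²ᵢ + 2·Σσ_ij = 5.2187 + 2 × 2.3451 = 9.9089
α = (4/3)·(1 − 5.2187/9.9089) = 0.63

Cronbach's α = 0.63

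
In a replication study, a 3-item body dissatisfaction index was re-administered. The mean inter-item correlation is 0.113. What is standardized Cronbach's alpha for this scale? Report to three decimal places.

Standardized α = k·r̄ / (1 + (k−1)·r̄) = 3 × 0.113 / (1 + 2 × 0.113)
  = 0.3390 / 1.2260 = 0.277

α = 0.277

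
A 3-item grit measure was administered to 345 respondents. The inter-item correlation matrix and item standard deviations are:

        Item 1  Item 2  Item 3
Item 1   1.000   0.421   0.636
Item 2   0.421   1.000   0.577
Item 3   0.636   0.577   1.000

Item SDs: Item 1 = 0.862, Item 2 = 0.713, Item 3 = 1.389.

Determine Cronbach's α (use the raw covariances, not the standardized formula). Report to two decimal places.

Σσ²ᵢ = 0.862² + 0.713² + 1.389² = 3.1807
Covariances σ_ij = r_ij · s_i · s_j:
  σ(Item 1,Item 2) = 0.421 × 0.862 × 0.713 = 0.2587
  σ(Item 1,Item 3) = 0.636 × 0.862 × 1.389 = 0.7615
  σ(Item 2,Item 3) = 0.577 × 0.713 × 1.389 = 0.5714
σ²_T = Σσ²ᵢ + 2·Σσ_ij = 3.1807 + 2 × 1.5916 = 6.3639
α = (3/2)·(1 − 3.1807/6.3639) = 0.75

α = 0.75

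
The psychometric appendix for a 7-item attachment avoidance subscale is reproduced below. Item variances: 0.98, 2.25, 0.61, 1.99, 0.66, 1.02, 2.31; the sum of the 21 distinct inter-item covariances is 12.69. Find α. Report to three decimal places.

α = 0.841

Σσᵢ² = 0.98 + 2.25 + 0.61 + 1.99 + 0.66 + 1.02 + 2.31 = 9.82
Sum of distinct covariances = 12.69
σ²_total = Σσᵢ² + 2·Σcov = 9.82 + 2 × 12.69 = 35.20
α = (7/6)·(1 − 9.82/35.20) = 0.841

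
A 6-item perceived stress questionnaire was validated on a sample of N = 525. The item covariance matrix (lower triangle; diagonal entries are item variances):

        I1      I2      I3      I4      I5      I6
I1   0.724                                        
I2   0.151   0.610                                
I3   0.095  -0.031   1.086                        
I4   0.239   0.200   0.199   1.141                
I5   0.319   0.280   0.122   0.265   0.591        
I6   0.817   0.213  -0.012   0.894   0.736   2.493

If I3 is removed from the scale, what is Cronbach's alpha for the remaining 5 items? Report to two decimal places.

Remaining items: I1, I2, I4, I5, I6 (k = 5).
Σσ²ᵢ = 0.724 + 0.610 + 1.141 + 0.591 + 2.493 = 5.559
Var(T) = 5.559 + 2 × 4.114 = 13.787
α (item deleted) = (5/4)·(1 − 5.559/13.787) = 0.75

Cronbach's alpha = 0.75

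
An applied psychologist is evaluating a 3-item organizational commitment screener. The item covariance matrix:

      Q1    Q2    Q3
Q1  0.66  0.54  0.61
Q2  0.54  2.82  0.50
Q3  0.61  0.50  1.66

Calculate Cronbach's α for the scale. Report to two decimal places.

α = 0.59

sum of item variances = 0.66 + 2.82 + 1.66 = 5.14
Sum of off-diagonal covariances = 1.65
σ²_total = 5.14 + 2 × 1.65 = 8.44
α = (k/(k−1))·(1 − sum of item variances/σ²_total) = (3/2)·(1 − 5.14/8.44) = 0.59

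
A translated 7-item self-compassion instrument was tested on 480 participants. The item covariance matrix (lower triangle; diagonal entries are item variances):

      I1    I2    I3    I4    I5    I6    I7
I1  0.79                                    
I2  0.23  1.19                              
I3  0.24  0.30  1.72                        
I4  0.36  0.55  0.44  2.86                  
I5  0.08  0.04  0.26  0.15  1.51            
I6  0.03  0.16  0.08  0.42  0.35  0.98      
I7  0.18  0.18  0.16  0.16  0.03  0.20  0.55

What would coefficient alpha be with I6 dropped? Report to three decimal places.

coefficient alpha = 0.526

Remaining items: I1, I2, I3, I4, I5, I7 (k = 6).
sum of item variances = 0.79 + 1.19 + 1.72 + 2.86 + 1.51 + 0.55 = 8.62
σ²_T = 8.62 + 2 × 3.36 = 15.34
α (item deleted) = (6/5)·(1 − 8.62/15.34) = 0.526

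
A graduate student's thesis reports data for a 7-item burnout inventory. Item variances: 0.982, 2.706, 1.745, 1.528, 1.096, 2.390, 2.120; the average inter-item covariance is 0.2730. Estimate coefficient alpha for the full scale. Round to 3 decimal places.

α = 0.557

ΣVar(i) = 0.982 + 2.706 + 1.745 + 1.528 + 1.096 + 2.390 + 2.120 = 12.567
Sum of the 21 distinct covariances = 21 × 0.2730 = 5.7330
Var(T) = ΣVar(i) + 2·Σcov = 12.567 + 2 × 5.7330 = 24.0330
α = (7/6)·(1 − 12.567/24.0330) = 0.557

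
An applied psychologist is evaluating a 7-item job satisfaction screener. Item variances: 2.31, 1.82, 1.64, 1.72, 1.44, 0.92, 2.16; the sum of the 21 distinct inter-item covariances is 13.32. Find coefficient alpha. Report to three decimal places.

sum of item variances = 2.31 + 1.82 + 1.64 + 1.72 + 1.44 + 0.92 + 2.16 = 12.01
Sum of distinct covariances = 13.32
σ²_total = sum of item variances + 2·Σcov = 12.01 + 2 × 13.32 = 38.65
α = (7/6)·(1 − 12.01/38.65) = 0.804

coefficient alpha = 0.804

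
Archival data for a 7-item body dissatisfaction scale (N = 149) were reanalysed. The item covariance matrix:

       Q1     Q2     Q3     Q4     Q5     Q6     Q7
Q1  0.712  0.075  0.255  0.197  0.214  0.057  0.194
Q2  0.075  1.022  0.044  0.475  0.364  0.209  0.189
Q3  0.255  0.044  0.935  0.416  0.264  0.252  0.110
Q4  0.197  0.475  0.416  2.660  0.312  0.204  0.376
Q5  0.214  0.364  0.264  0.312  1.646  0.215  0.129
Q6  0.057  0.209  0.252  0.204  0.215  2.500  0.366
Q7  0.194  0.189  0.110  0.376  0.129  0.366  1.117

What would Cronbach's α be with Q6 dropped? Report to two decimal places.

Remaining items: Q1, Q2, Q3, Q4, Q5, Q7 (k = 6).
sum of item variances = 0.712 + 1.022 + 0.935 + 2.660 + 1.646 + 1.117 = 8.092
σ²_total = 8.092 + 2 × 3.614 = 15.320
α (item deleted) = (6/5)·(1 − 8.092/15.320) = 0.57

Cronbach's α = 0.57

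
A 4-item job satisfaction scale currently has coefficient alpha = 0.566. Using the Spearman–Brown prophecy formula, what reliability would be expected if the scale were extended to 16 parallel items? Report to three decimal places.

predicted reliability = 0.839

Length factor m = 16/4 = 4.0000
α' = m·α / (1 + (m−1)·α)
   = 16/4 × 0.566 / (1 + (16/4 − 1) × 0.566)
   = 2.2640 / 2.6980 = 0.839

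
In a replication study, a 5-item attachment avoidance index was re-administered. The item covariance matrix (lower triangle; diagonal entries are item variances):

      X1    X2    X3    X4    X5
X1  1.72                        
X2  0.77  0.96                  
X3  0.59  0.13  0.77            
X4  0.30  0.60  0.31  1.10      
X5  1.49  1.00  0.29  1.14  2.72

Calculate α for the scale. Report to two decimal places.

Σσᵢ² = 1.72 + 0.96 + 0.77 + 1.10 + 2.72 = 7.27
Σ_{i<j} σ_ij = 6.62
Var(T) = 7.27 + 2 × 6.62 = 20.51
α = (k/(k−1))·(1 − Σσᵢ²/Var(T)) = (5/4)·(1 − 7.27/20.51) = 0.81

α = 0.81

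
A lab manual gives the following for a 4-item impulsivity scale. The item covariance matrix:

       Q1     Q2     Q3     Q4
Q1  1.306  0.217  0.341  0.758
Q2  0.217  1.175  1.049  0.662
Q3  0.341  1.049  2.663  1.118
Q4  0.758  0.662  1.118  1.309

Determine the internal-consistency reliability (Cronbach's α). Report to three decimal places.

Cronbach's α = 0.750

ΣVar(i) = 1.306 + 1.175 + 2.663 + 1.309 = 6.453
Sum of the distinct covariances = 4.145
σ²_T = 6.453 + 2 × 4.145 = 14.743
α = (k/(k−1))·(1 − ΣVar(i)/σ²_T) = (4/3)·(1 − 6.453/14.743) = 0.750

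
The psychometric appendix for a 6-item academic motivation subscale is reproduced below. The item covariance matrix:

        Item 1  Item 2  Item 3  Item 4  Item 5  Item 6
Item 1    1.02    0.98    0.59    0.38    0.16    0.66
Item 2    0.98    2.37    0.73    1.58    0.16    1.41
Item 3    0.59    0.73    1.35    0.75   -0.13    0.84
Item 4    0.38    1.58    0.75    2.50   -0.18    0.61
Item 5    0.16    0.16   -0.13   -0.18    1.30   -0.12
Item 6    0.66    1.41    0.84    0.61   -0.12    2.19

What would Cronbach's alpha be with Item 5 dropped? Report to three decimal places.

Remaining items: Item 1, Item 2, Item 3, Item 4, Item 6 (k = 5).
Σσ²ᵢ = 1.02 + 2.37 + 1.35 + 2.50 + 2.19 = 9.43
total variance = 9.43 + 2 × 8.53 = 26.49
α (item deleted) = (5/4)·(1 − 9.43/26.49) = 0.805

α = 0.805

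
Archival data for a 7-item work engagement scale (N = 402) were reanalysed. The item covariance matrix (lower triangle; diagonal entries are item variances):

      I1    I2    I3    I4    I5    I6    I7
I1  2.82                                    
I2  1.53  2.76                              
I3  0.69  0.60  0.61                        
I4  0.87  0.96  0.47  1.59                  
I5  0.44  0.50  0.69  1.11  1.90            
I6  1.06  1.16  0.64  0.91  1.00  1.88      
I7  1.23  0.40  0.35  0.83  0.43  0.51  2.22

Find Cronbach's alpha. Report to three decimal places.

α = 0.821

sum of item variances = 2.82 + 2.76 + 0.61 + 1.59 + 1.90 + 1.88 + 2.22 = 13.78
Sum of the distinct covariances = 16.38
Var(T) = 13.78 + 2 × 16.38 = 46.54
α = (k/(k−1))·(1 − sum of item variances/Var(T)) = (7/6)·(1 − 13.78/46.54) = 0.821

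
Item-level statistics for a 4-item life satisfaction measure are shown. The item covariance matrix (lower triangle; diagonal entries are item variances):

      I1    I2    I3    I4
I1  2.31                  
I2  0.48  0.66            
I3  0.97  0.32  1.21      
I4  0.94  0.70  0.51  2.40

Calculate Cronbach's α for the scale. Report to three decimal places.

α = 0.725

Σσᵢ² = 2.31 + 0.66 + 1.21 + 2.40 = 6.58
Σ_{i<j} σ_ij = 3.92
σ²_T = 6.58 + 2 × 3.92 = 14.42
α = (k/(k−1))·(1 − Σσᵢ²/σ²_T) = (4/3)·(1 − 6.58/14.42) = 0.725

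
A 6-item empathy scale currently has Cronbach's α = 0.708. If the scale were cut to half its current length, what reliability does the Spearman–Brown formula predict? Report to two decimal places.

Length factor m = 1/2
α' = m·α / (1 − (1−m)·α)
   = 1/2 × 0.708 / (1 − (1 − 1/2) × 0.708)
   = 0.3540 / 0.6460 = 0.55

predicted reliability = 0.55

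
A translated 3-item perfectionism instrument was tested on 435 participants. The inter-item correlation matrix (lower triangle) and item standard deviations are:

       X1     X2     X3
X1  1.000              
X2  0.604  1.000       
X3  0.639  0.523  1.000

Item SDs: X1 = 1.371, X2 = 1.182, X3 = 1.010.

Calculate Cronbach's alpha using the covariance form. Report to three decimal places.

Σσ²ᵢ = 1.371² + 1.182² + 1.010² = 4.2969
Covariances σ_ij = r_ij · s_i · s_j:
  σ(X1,X2) = 0.604 × 1.371 × 1.182 = 0.9788
  σ(X1,X3) = 0.639 × 1.371 × 1.010 = 0.8848
  σ(X2,X3) = 0.523 × 1.182 × 1.010 = 0.6244
σ²_T = Σσ²ᵢ + 2·Σσ_ij = 4.2969 + 2 × 2.4880 = 9.2729
α = (3/2)·(1 − 4.2969/9.2729) = 0.805

Cronbach's alpha = 0.805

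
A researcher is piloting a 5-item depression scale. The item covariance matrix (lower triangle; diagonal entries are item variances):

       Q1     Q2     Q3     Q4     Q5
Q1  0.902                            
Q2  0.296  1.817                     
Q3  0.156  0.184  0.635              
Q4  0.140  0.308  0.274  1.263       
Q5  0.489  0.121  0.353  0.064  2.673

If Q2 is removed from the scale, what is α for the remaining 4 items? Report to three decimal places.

Remaining items: Q1, Q3, Q4, Q5 (k = 4).
Σσᵢ² = 0.902 + 0.635 + 1.263 + 2.673 = 5.473
total variance = 5.473 + 2 × 1.476 = 8.425
α (item deleted) = (4/3)·(1 − 5.473/8.425) = 0.467

α = 0.467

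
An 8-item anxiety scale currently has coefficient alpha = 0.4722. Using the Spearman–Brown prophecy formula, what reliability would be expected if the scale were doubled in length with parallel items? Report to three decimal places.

Length factor m = 2
α' = m·α / (1 + (m−1)·α)
   = 2 × 0.4722 / (1 + (2 − 1) × 0.4722)
   = 0.9444 / 1.4722 = 0.641

predicted reliability = 0.641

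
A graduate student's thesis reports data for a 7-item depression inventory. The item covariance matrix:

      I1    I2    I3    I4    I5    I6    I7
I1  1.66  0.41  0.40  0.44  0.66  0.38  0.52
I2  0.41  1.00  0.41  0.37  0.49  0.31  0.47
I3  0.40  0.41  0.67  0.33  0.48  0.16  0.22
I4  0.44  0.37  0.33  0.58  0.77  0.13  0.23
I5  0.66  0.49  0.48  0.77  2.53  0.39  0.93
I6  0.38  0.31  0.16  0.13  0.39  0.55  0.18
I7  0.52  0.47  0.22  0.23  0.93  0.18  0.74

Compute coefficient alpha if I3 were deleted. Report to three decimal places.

Remaining items: I1, I2, I4, I5, I6, I7 (k = 6).
Σσᵢ² = 1.66 + 1.00 + 0.58 + 2.53 + 0.55 + 0.74 = 7.06
total variance = 7.06 + 2 × 6.68 = 20.42
α (item deleted) = (6/5)·(1 − 7.06/20.42) = 0.785

α = 0.785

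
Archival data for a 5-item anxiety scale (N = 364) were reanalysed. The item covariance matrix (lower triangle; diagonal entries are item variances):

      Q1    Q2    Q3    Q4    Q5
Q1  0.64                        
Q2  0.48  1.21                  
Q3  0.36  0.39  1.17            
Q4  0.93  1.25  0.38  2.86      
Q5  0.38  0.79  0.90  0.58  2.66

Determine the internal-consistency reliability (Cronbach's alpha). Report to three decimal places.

sum of item variances = 0.64 + 1.21 + 1.17 + 2.86 + 2.66 = 8.54
Sum of the distinct covariances = 6.44
Var(T) = 8.54 + 2 × 6.44 = 21.42
α = (k/(k−1))·(1 − sum of item variances/Var(T)) = (5/4)·(1 − 8.54/21.42) = 0.752

α = 0.752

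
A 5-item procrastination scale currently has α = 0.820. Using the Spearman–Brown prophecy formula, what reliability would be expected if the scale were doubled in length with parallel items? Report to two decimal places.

Length factor m = 2
α' = m·α / (1 + (m−1)·α)
   = 2 × 0.820 / (1 + (2 − 1) × 0.820)
   = 1.6400 / 1.8200 = 0.90

predicted reliability = 0.90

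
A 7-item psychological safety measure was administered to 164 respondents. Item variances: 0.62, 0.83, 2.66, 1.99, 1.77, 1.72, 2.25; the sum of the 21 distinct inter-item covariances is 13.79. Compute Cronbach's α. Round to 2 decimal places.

Cronbach's α = 0.82

Σσ²ᵢ = 0.62 + 0.83 + 2.66 + 1.99 + 1.77 + 1.72 + 2.25 = 11.84
Sum of distinct covariances = 13.79
total variance = Σσ²ᵢ + 2·Σcov = 11.84 + 2 × 13.79 = 39.42
α = (7/6)·(1 − 11.84/39.42) = 0.82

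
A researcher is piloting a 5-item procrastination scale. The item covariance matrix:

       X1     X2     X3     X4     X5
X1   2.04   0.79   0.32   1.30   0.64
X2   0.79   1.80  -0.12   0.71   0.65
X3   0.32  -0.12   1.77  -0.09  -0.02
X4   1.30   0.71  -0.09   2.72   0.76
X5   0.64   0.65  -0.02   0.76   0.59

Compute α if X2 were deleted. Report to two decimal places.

Remaining items: X1, X3, X4, X5 (k = 4).
Σσ²ᵢ = 2.04 + 1.77 + 2.72 + 0.59 = 7.12
σ²_T = 7.12 + 2 × 2.91 = 12.94
α (item deleted) = (4/3)·(1 − 7.12/12.94) = 0.60

α = 0.60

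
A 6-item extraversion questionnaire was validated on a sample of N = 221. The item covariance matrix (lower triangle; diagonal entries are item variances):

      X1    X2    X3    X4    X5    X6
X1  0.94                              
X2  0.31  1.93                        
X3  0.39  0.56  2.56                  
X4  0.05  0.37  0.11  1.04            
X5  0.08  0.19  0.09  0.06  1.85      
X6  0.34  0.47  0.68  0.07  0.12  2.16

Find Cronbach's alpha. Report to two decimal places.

sum of item variances = 0.94 + 1.93 + 2.56 + 1.04 + 1.85 + 2.16 = 10.48
Sum of off-diagonal covariances = 3.89
σ²_T = 10.48 + 2 × 3.89 = 18.26
α = (k/(k−1))·(1 − sum of item variances/σ²_T) = (6/5)·(1 − 10.48/18.26) = 0.51

α = 0.51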